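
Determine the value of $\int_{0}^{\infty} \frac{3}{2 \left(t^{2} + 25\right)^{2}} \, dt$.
$\frac{3 \pi}{1000}$

Start from the standard arctangent integral
$$J(a) = \int_{0}^{\infty} \frac{3}{2 \left(a^{2} + t^{2}\right)} \, dt = \frac{3 \pi}{4 a}.$$

Differentiating under the integral sign with respect to $a$,
$$\frac{dJ}{da} = \int_{0}^{\infty} - \frac{3 a}{\left(a^{2} + t^{2}\right)^{2}} \, dt = - \frac{3 \pi}{4 a^{2}},$$
so $\int_{0}^{\infty} \frac{3}{2 \left(a^{2} + t^{2}\right)^{2}} \, dt = \frac{3 \pi}{8 a^{3}}$.

Setting $a = 5$:
$$I = \frac{3 \pi}{1000}.$$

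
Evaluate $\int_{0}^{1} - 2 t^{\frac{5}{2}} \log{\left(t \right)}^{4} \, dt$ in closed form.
$- \frac{1536}{16807}$

Consider the simpler parametrised integral
$$J(a) = \int_{0}^{1} - 2 t^{a} \, dt = - \frac{2}{a + 1}.$$

Differentiating under the integral sign brings down a factor of $\ln t$:
$$\frac{dJ}{da} = \int_{0}^{1} - 2 t^{a} \log{\left(t \right)} \, dt = \frac{2}{\left(a + 1\right)^{2}}.$$

Repeating $4$ times in total — each differentiation brings down another $\ln t$ — gives
$$\frac{d^{4}J}{da^{4}} = \int_{0}^{1} - 2 t^{a} \log{\left(t \right)}^{4} \, dt = - \frac{48}{\left(a + 1\right)^{5}},$$
and the integrand here is exactly the target integrand, so $I = - \frac{48}{\left(a + 1\right)^{5}}$.

Setting $a = \frac{5}{2}$:
$$I = - \frac{1536}{16807}.$$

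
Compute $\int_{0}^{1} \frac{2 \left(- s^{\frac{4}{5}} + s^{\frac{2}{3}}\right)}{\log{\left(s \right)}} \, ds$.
$\log{\left(\frac{625}{729} \right)}$

Consider the one-parameter family: let $I(a) = \int_{0}^{1} \frac{2 \left(- s^{\frac{4}{5}} + s^{a}\right)}{\log{\left(s \right)}} \, ds$.

Since $\dfrac{\partial}{\partial a}\,s^{a} = s^{a} \ln s$, the $\ln s$ in the denominator cancels and
$$\frac{dI}{da} = \int_{0}^{1} 2 s^{a} \, ds = 2 \left[\frac{s^{a+1}}{a+1}\right]_0^1 = \frac{2}{a + 1}.$$

Integrating with respect to $a$ gives $I(a) = \log{\left(\frac{25 \left(a + 1\right)^{2}}{81} \right)} + C$.

At $a = \frac{4}{5}$ the integrand is identically $0$, so $I(\frac{4}{5}) = 0$. The closed form gives $0$, hence $C = 0$.

Setting $a = \frac{2}{3}$:
$$I = \log{\left(\frac{625}{729} \right)}.$$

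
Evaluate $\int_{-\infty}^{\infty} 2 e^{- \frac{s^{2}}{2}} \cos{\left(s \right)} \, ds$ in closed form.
$\frac{2 \sqrt{2} \sqrt{\pi}}{e^{\frac{1}{2}}}$

Treat the cosine frequency as a parameter and define $I(b) = \int_{-\infty}^{\infty} 2 e^{- \frac{s^{2}}{2}} \cos{\left(b s \right)} \, ds$.

Differentiating under the integral sign,
$$I'(b) = \int_{-\infty}^{\infty} - 2 s e^{- \frac{s^{2}}{2}} \sin{\left(b s \right)} \, ds.$$

Integrate $\int_{-\infty}^{\infty} s \sin(b s)\, e^{- \frac{s^{2}}{2}}\, ds$ by parts with $u = \sin(b s)$ and $dv = s\, e^{- \frac{s^{2}}{2}}\, ds$, giving $v = - e^{- \frac{s^{2}}{2}}$. The boundary term vanishes and
$$\int_{-\infty}^{\infty} s \sin(b s)\, e^{- \frac{s^{2}}{2}}\, ds = b \int_{-\infty}^{\infty} \cos(b s)\, e^{- \frac{s^{2}}{2}}\, ds,$$
so $I'(b) = - b\, I(b)$.

This is a separable first-order ODE; solving with the initial condition $I(0) = \int_{-\infty}^{\infty} 2 e^{- \frac{s^{2}}{2}}\,ds = 2 \sqrt{2} \sqrt{\pi}$ gives
$$I(b) = 2 \sqrt{2} \sqrt{\pi} e^{- \frac{b^{2}}{2}}.$$

Setting $b = 1$:
$$I = \frac{2 \sqrt{2} \sqrt{\pi}}{e^{\frac{1}{2}}}.$$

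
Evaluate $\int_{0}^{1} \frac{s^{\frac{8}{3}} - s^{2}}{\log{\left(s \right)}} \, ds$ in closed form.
$- \log{\left(\frac{9}{11} \right)}$

Replace the exponent $2$ by a parameter $a$: let $I(a) = \int_{0}^{1} \frac{s^{\frac{8}{3}} - s^{a}}{\log{\left(s \right)}} \, ds$.

Since $\dfrac{\partial}{\partial a}\,s^{a} = s^{a} \ln s$, the $\ln s$ in the denominator cancels and
$$\frac{dI}{da} = \int_{0}^{1} -1 s^{a} \, ds = -1 \left[\frac{s^{a+1}}{a+1}\right]_0^1 = - \frac{1}{a + 1}.$$

Integrating with respect to $a$ gives $I(a) = - \log{\left(\frac{3 a}{11} + \frac{3}{11} \right)} + C$.

At $a = \frac{8}{3}$ the integrand is identically $0$, so $I(\frac{8}{3}) = 0$. The closed form gives $0$, hence $C = 0$.

Setting $a = 2$:
$$I = - \log{\left(\frac{9}{11} \right)}.$$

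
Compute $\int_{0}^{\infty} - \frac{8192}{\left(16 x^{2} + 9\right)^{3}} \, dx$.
$- \frac{128 \pi}{81}$

Start from the standard arctangent integral
$$J(a) = \int_{0}^{\infty} - \frac{2}{a^{2} + x^{2}} \, dx = - \frac{\pi}{a}.$$

Differentiating under the integral sign with respect to $a$,
$$\frac{dJ}{da} = \int_{0}^{\infty} \frac{4 a}{\left(a^{2} + x^{2}\right)^{2}} \, dx = \frac{\pi}{a^{2}},$$
so $\int_{0}^{\infty} - \frac{2}{\left(a^{2} + x^{2}\right)^{2}} \, dx = - \frac{\pi}{2 a^{3}}$.

Repeating — each differentiation of $1/(x^2+a^2)^j$ produces $-2ja/(x^2+a^2)^{j+1}$ — and dividing through by $-2ja$ at each step yields, after $2$ differentiations in total,
$$\int_{0}^{\infty} - \frac{2}{\left(a^{2} + x^{2}\right)^{3}} \, dx = - \frac{3 \pi}{8 a^{5}}.$$

Setting $a = \frac{3}{4}$:
$$I = - \frac{128 \pi}{81}.$$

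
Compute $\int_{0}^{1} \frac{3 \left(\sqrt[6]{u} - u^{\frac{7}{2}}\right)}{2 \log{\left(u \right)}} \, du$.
$\log{\left(\frac{7 \sqrt{21}}{243} \right)}$

Replace the exponent $\frac{1}{6}$ by a parameter $a$: let $I(a) = \int_{0}^{1} \frac{3 \left(- u^{\frac{7}{2}} + u^{a}\right)}{2 \log{\left(u \right)}} \, du$.

Since $\dfrac{\partial}{\partial a}\,u^{a} = u^{a} \ln u$, the $\ln u$ in the denominator cancels and
$$\frac{dI}{da} = \int_{0}^{1} \frac{3}{2} u^{a} \, du = \frac{3}{2} \left[\frac{u^{a+1}}{a+1}\right]_0^1 = \frac{3}{2 \left(a + 1\right)}.$$

Integrating with respect to $a$ gives $I(a) = \log{\left(\frac{2 \sqrt{2} \left(a + 1\right)^{\frac{3}{2}}}{27} \right)} + C$.

At $a = \frac{7}{2}$ the integrand is identically $0$, so $I(\frac{7}{2}) = 0$. The closed form gives $0$, hence $C = 0$.

Setting $a = \frac{1}{6}$:
$$I = \log{\left(\frac{7 \sqrt{21}}{243} \right)}.$$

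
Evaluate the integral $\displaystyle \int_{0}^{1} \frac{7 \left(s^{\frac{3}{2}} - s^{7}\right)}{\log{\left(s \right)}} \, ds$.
$\log{\left(\frac{78125}{268435456} \right)}$

Replace the exponent $\frac{3}{2}$ by a parameter $a$: let $I(a) = \int_{0}^{1} \frac{7 \left(- s^{7} + s^{a}\right)}{\log{\left(s \right)}} \, ds$.

Since $\dfrac{\partial}{\partial a}\,s^{a} = s^{a} \ln s$, the $\ln s$ in the denominator cancels and
$$\frac{dI}{da} = \int_{0}^{1} 7 s^{a} \, ds = 7 \left[\frac{s^{a+1}}{a+1}\right]_0^1 = \frac{7}{a + 1}.$$

Integrating with respect to $a$ gives $I(a) = \log{\left(\frac{\left(a + 1\right)^{7}}{2097152} \right)} + C$.

At $a = 7$ the integrand is identically $0$, so $I(7) = 0$. The closed form gives $0$, hence $C = 0$.

Setting $a = \frac{3}{2}$:
$$I = \log{\left(\frac{78125}{268435456} \right)}.$$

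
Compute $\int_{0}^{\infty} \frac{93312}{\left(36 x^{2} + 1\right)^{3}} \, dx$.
$2916 \pi$

Recall the elementary integral
$$J(a) = \int_{0}^{\infty} \frac{2}{a^{2} + x^{2}} \, dx = \frac{\pi}{a}.$$

Differentiating under the integral sign with respect to $a$,
$$\frac{dJ}{da} = \int_{0}^{\infty} - \frac{4 a}{\left(a^{2} + x^{2}\right)^{2}} \, dx = - \frac{\pi}{a^{2}},$$
so $\int_{0}^{\infty} \frac{2}{\left(a^{2} + x^{2}\right)^{2}} \, dx = \frac{\pi}{2 a^{3}}$.

Repeating — each differentiation of $1/(x^2+a^2)^j$ produces $-2ja/(x^2+a^2)^{j+1}$ — and dividing through by $-2ja$ at each step yields, after $2$ differentiations in total,
$$\int_{0}^{\infty} \frac{2}{\left(a^{2} + x^{2}\right)^{3}} \, dx = \frac{3 \pi}{8 a^{5}}.$$

Setting $a = \frac{1}{6}$:
$$I = 2916 \pi.$$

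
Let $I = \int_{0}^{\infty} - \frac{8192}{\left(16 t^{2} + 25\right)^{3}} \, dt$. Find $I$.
$- \frac{384 \pi}{3125}$

Begin with the known result
$$J(a) = \int_{0}^{\infty} - \frac{2}{a^{2} + t^{2}} \, dt = - \frac{\pi}{a}.$$

Differentiating under the integral sign with respect to $a$,
$$\frac{dJ}{da} = \int_{0}^{\infty} \frac{4 a}{\left(a^{2} + t^{2}\right)^{2}} \, dt = \frac{\pi}{a^{2}},$$
so $\int_{0}^{\infty} - \frac{2}{\left(a^{2} + t^{2}\right)^{2}} \, dt = - \frac{\pi}{2 a^{3}}$.

Repeating — each differentiation of $1/(t^2+a^2)^j$ produces $-2ja/(t^2+a^2)^{j+1}$ — and dividing through by $-2ja$ at each step yields, after $2$ differentiations in total,
$$\int_{0}^{\infty} - \frac{2}{\left(a^{2} + t^{2}\right)^{3}} \, dt = - \frac{3 \pi}{8 a^{5}}.$$

Setting $a = \frac{5}{4}$:
$$I = - \frac{384 \pi}{3125}.$$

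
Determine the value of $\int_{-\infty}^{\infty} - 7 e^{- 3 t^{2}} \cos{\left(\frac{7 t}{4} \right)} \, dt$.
$- \frac{7 \sqrt{3} \sqrt{\pi}}{3 e^{\frac{49}{192}}}$

Define $I(b) = \int_{-\infty}^{\infty} - 7 e^{- 3 t^{2}} \cos{\left(b t \right)} \, dt$.

Differentiating under the integral sign,
$$I'(b) = \int_{-\infty}^{\infty} 7 t e^{- 3 t^{2}} \sin{\left(b t \right)} \, dt.$$

Integrate $\int_{-\infty}^{\infty} t \sin(b t)\, e^{- 3 t^{2}}\, dt$ by parts with $u = \sin(b t)$ and $dv = t\, e^{- 3 t^{2}}\, dt$, giving $v = - \frac{e^{- 3 t^{2}}}{6}$. The boundary term vanishes and
$$\int_{-\infty}^{\infty} t \sin(b t)\, e^{- 3 t^{2}}\, dt = \frac{b}{6} \int_{-\infty}^{\infty} \cos(b t)\, e^{- 3 t^{2}}\, dt,$$
so $I'(b) = - \frac{b}{6}\, I(b)$.

This is a separable first-order ODE; solving with the initial condition $I(0) = \int_{-\infty}^{\infty} - 7 e^{- 3 t^{2}}\,dt = - \frac{7 \sqrt{3} \sqrt{\pi}}{3}$ gives
$$I(b) = - \frac{7 \sqrt{3} \sqrt{\pi} e^{- \frac{b^{2}}{12}}}{3}.$$

Setting $b = \frac{7}{4}$:
$$I = - \frac{7 \sqrt{3} \sqrt{\pi}}{3 e^{\frac{49}{192}}}.$$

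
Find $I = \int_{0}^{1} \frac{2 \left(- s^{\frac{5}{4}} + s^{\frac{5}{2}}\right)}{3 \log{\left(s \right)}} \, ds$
$\log{\left(\frac{42^{\frac{2}{3}}}{9} \right)}$

Consider the one-parameter family: let $I(a) = \int_{0}^{1} \frac{2 \left(- s^{\frac{5}{4}} + s^{a}\right)}{3 \log{\left(s \right)}} \, ds$.

Since $\dfrac{\partial}{\partial a}\,s^{a} = s^{a} \ln s$, the $\ln s$ in the denominator cancels and
$$\frac{dI}{da} = \int_{0}^{1} \frac{2}{3} s^{a} \, ds = \frac{2}{3} \left[\frac{s^{a+1}}{a+1}\right]_0^1 = \frac{2}{3 \left(a + 1\right)}.$$

Integrating with respect to $a$ gives $I(a) = \frac{2 \log{\left(\frac{4 a}{9} + \frac{4}{9} \right)}}{3} + C$.

At $a = \frac{5}{4}$ the integrand is identically $0$, so $I(\frac{5}{4}) = 0$. The closed form gives $0$, hence $C = 0$.

Setting $a = \frac{5}{2}$:
$$I = \log{\left(\frac{42^{\frac{2}{3}}}{9} \right)}.$$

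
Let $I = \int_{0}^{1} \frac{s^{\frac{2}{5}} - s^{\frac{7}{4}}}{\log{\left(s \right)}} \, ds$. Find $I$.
$\log{\left(\frac{28}{55} \right)}$

Introduce a parameter $a$ in the exponent: let $I(a) = \int_{0}^{1} \frac{- s^{\frac{7}{4}} + s^{a}}{\log{\left(s \right)}} \, ds$.

Since $\dfrac{\partial}{\partial a}\,s^{a} = s^{a} \ln s$, the $\ln s$ in the denominator cancels and
$$\frac{dI}{da} = \int_{0}^{1} s^{a} \, ds = \left[\frac{s^{a+1}}{a+1}\right]_0^1 = \frac{1}{a + 1}.$$

Integrating with respect to $a$ gives $I(a) = \log{\left(\frac{4 a}{11} + \frac{4}{11} \right)} + C$.

At $a = \frac{7}{4}$ the integrand is identically $0$, so $I(\frac{7}{4}) = 0$. The closed form gives $0$, hence $C = 0$.

Setting $a = \frac{2}{5}$:
$$I = \log{\left(\frac{28}{55} \right)}.$$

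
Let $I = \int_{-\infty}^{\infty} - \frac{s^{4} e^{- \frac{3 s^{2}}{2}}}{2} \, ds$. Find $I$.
$- \frac{\sqrt{6} \sqrt{\pi}}{18}$

Start from the elementary integral
$$J(a) = \int_{-\infty}^{\infty} - \frac{e^{- a s^{2}}}{2} \, ds = - \frac{\sqrt{\pi}}{2 \sqrt{a}}.$$

Differentiating under the integral sign brings down a factor of $(-s^2)$:
$$\frac{dJ}{da} = \int_{-\infty}^{\infty} \frac{s^{2} e^{- a s^{2}}}{2} \, ds = \frac{\sqrt{\pi}}{4 a^{\frac{3}{2}}}.$$

Repeating twice in total — each differentiation brings down another $(-s^2)$ — gives
$$\frac{d^{2}J}{da^{2}} = \int_{-\infty}^{\infty} - \frac{s^{4} e^{- a s^{2}}}{2} \, ds = - \frac{3 \sqrt{\pi}}{8 a^{\frac{5}{2}}},$$
and the integrand here is exactly the target integrand, so $I = - \frac{3 \sqrt{\pi}}{8 a^{\frac{5}{2}}}$.

Setting $a = \frac{3}{2}$:
$$I = - \frac{\sqrt{6} \sqrt{\pi}}{18}.$$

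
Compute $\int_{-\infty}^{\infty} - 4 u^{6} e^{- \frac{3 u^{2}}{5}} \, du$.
$- \frac{625 \sqrt{15} \sqrt{\pi}}{54}$

Start from the elementary integral
$$J(a) = \int_{-\infty}^{\infty} - 4 e^{- a u^{2}} \, du = - \frac{4 \sqrt{\pi}}{\sqrt{a}}.$$

Differentiating under the integral sign brings down a factor of $(-u^2)$:
$$\frac{dJ}{da} = \int_{-\infty}^{\infty} 4 u^{2} e^{- a u^{2}} \, du = \frac{2 \sqrt{\pi}}{a^{\frac{3}{2}}}.$$

Repeating $3$ times in total — each differentiation brings down another $(-u^2)$ — gives
$$\frac{d^{3}J}{da^{3}} = \int_{-\infty}^{\infty} 4 u^{6} e^{- a u^{2}} \, du = \frac{15 \sqrt{\pi}}{2 a^{\frac{7}{2}}},$$
and the integrand here is $(-1)^{3}$ times the target integrand, so $I = (-1)^{3}\,\frac{d^{3}J}{da^{3}} = - \frac{15 \sqrt{\pi}}{2 a^{\frac{7}{2}}}$.

Setting $a = \frac{3}{5}$:
$$I = - \frac{625 \sqrt{15} \sqrt{\pi}}{54}.$$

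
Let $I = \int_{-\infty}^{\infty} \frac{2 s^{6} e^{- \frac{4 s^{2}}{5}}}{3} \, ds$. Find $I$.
$\frac{625 \sqrt{5} \sqrt{\pi}}{512}$

Consider the simpler parametrised integral
$$J(a) = \int_{-\infty}^{\infty} \frac{2 e^{- a s^{2}}}{3} \, ds = \frac{2 \sqrt{\pi}}{3 \sqrt{a}}.$$

Differentiating under the integral sign brings down a factor of $(-s^2)$:
$$\frac{dJ}{da} = \int_{-\infty}^{\infty} - \frac{2 s^{2} e^{- a s^{2}}}{3} \, ds = - \frac{\sqrt{\pi}}{3 a^{\frac{3}{2}}}.$$

Repeating $3$ times in total — each differentiation brings down another $(-s^2)$ — gives
$$\frac{d^{3}J}{da^{3}} = \int_{-\infty}^{\infty} - \frac{2 s^{6} e^{- a s^{2}}}{3} \, ds = - \frac{5 \sqrt{\pi}}{4 a^{\frac{7}{2}}},$$
and the integrand here is $(-1)^{3}$ times the target integrand, so $I = (-1)^{3}\,\frac{d^{3}J}{da^{3}} = \frac{5 \sqrt{\pi}}{4 a^{\frac{7}{2}}}$.

Setting $a = \frac{4}{5}$:
$$I = \frac{625 \sqrt{5} \sqrt{\pi}}{512}.$$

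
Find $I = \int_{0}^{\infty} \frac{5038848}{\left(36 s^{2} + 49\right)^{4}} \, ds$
$\frac{131220 \pi}{823543}$

Start from the standard arctangent integral
$$J(a) = \int_{0}^{\infty} \frac{3}{a^{2} + s^{2}} \, ds = \frac{3 \pi}{2 a}.$$

Differentiating under the integral sign with respect to $a$,
$$\frac{dJ}{da} = \int_{0}^{\infty} - \frac{6 a}{\left(a^{2} + s^{2}\right)^{2}} \, ds = - \frac{3 \pi}{2 a^{2}},$$
so $\int_{0}^{\infty} \frac{3}{\left(a^{2} + s^{2}\right)^{2}} \, ds = \frac{3 \pi}{4 a^{3}}$.

Repeating — each differentiation of $1/(s^2+a^2)^j$ produces $-2ja/(s^2+a^2)^{j+1}$ — and dividing through by $-2ja$ at each step yields, after $3$ differentiations in total,
$$\int_{0}^{\infty} \frac{3}{\left(a^{2} + s^{2}\right)^{4}} \, ds = \frac{15 \pi}{32 a^{7}}.$$

Setting $a = \frac{7}{6}$:
$$I = \frac{131220 \pi}{823543}.$$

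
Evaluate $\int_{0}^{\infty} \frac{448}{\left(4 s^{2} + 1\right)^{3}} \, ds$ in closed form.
$42 \pi$

Start from the standard arctangent integral
$$J(a) = \int_{0}^{\infty} \frac{7}{a^{2} + s^{2}} \, ds = \frac{7 \pi}{2 a}.$$

Differentiating under the integral sign with respect to $a$,
$$\frac{dJ}{da} = \int_{0}^{\infty} - \frac{14 a}{\left(a^{2} + s^{2}\right)^{2}} \, ds = - \frac{7 \pi}{2 a^{2}},$$
so $\int_{0}^{\infty} \frac{7}{\left(a^{2} + s^{2}\right)^{2}} \, ds = \frac{7 \pi}{4 a^{3}}$.

Repeating — each differentiation of $1/(s^2+a^2)^j$ produces $-2ja/(s^2+a^2)^{j+1}$ — and dividing through by $-2ja$ at each step yields, after $2$ differentiations in total,
$$\int_{0}^{\infty} \frac{7}{\left(a^{2} + s^{2}\right)^{3}} \, ds = \frac{21 \pi}{16 a^{5}}.$$

Setting $a = \frac{1}{2}$:
$$I = 42 \pi.$$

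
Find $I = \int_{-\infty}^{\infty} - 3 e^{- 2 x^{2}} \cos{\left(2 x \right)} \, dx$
$- \frac{3 \sqrt{2} \sqrt{\pi}}{2 e^{\frac{1}{2}}}$

Treat the cosine frequency as a parameter and define $I(b) = \int_{-\infty}^{\infty} - 3 e^{- 2 x^{2}} \cos{\left(b x \right)} \, dx$.

Differentiating under the integral sign,
$$I'(b) = \int_{-\infty}^{\infty} 3 x e^{- 2 x^{2}} \sin{\left(b x \right)} \, dx.$$

Integrate $\int_{-\infty}^{\infty} x \sin(b x)\, e^{- 2 x^{2}}\, dx$ by parts with $u = \sin(b x)$ and $dv = x\, e^{- 2 x^{2}}\, dx$, giving $v = - \frac{e^{- 2 x^{2}}}{4}$. The boundary term vanishes and
$$\int_{-\infty}^{\infty} x \sin(b x)\, e^{- 2 x^{2}}\, dx = \frac{b}{4} \int_{-\infty}^{\infty} \cos(b x)\, e^{- 2 x^{2}}\, dx,$$
so $I'(b) = - \frac{b}{4}\, I(b)$.

This is a separable first-order ODE; solving with the initial condition $I(0) = \int_{-\infty}^{\infty} - 3 e^{- 2 x^{2}}\,dx = - \frac{3 \sqrt{2} \sqrt{\pi}}{2}$ gives
$$I(b) = - \frac{3 \sqrt{2} \sqrt{\pi} e^{- \frac{b^{2}}{8}}}{2}.$$

Setting $b = 2$:
$$I = - \frac{3 \sqrt{2} \sqrt{\pi}}{2 e^{\frac{1}{2}}}.$$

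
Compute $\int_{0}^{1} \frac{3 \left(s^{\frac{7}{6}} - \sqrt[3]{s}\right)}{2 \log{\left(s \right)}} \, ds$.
$\log{\left(\frac{13 \sqrt{26}}{32} \right)}$

Replace the exponent $\frac{7}{6}$ by a parameter $a$: let $I(a) = \int_{0}^{1} \frac{3 \left(- \sqrt[3]{s} + s^{a}\right)}{2 \log{\left(s \right)}} \, ds$.

Since $\dfrac{\partial}{\partial a}\,s^{a} = s^{a} \ln s$, the $\ln s$ in the denominator cancels and
$$\frac{dI}{da} = \int_{0}^{1} \frac{3}{2} s^{a} \, ds = \frac{3}{2} \left[\frac{s^{a+1}}{a+1}\right]_0^1 = \frac{3}{2 \left(a + 1\right)}.$$

Integrating with respect to $a$ gives $I(a) = \log{\left(\frac{3 \sqrt{3} \left(a + 1\right)^{\frac{3}{2}}}{8} \right)} + C$.

At $a = \frac{1}{3}$ the integrand is identically $0$, so $I(\frac{1}{3}) = 0$. The closed form gives $0$, hence $C = 0$.

Setting $a = \frac{7}{6}$:
$$I = \log{\left(\frac{13 \sqrt{26}}{32} \right)}.$$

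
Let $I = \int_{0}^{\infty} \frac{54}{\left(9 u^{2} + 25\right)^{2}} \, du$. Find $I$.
$\frac{9 \pi}{250}$

Recall the elementary integral
$$J(a) = \int_{0}^{\infty} \frac{2}{3 \left(a^{2} + u^{2}\right)} \, du = \frac{\pi}{3 a}.$$

Differentiating under the integral sign with respect to $a$,
$$\frac{dJ}{da} = \int_{0}^{\infty} - \frac{4 a}{3 \left(a^{2} + u^{2}\right)^{2}} \, du = - \frac{\pi}{3 a^{2}},$$
so $\int_{0}^{\infty} \frac{2}{3 \left(a^{2} + u^{2}\right)^{2}} \, du = \frac{\pi}{6 a^{3}}$.

Setting $a = \frac{5}{3}$:
$$I = \frac{9 \pi}{250}.$$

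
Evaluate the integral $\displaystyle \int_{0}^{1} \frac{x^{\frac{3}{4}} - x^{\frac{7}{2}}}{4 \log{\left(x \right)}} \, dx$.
$- \frac{\log{\left(3 \right)}}{2} - \frac{\log{\left(2 \right)}}{4} + \frac{\log{\left(7 \right)}}{4}$

Introduce a parameter $a$ in the exponent: let $I(a) = \int_{0}^{1} \frac{- x^{\frac{7}{2}} + x^{a}}{4 \log{\left(x \right)}} \, dx$.

Since $\dfrac{\partial}{\partial a}\,x^{a} = x^{a} \ln x$, the $\ln x$ in the denominator cancels and
$$\frac{dI}{da} = \int_{0}^{1} \frac{1}{4} x^{a} \, dx = \frac{1}{4} \left[\frac{x^{a+1}}{a+1}\right]_0^1 = \frac{1}{4 \left(a + 1\right)}.$$

Integrating with respect to $a$ gives $I(a) = \frac{\log{\left(a + 1 \right)}}{4} - \frac{\log{\left(3 \right)}}{2} + \frac{\log{\left(2 \right)}}{4} + C$.

At $a = \frac{7}{2}$ the integrand is identically $0$, so $I(\frac{7}{2}) = 0$. The closed form gives $0$, hence $C = 0$.

Setting $a = \frac{3}{4}$:
$$I = - \frac{\log{\left(3 \right)}}{2} - \frac{\log{\left(2 \right)}}{4} + \frac{\log{\left(7 \right)}}{4}.$$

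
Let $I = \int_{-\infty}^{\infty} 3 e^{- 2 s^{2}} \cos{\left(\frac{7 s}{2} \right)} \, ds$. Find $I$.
$\frac{3 \sqrt{2} \sqrt{\pi}}{2 e^{\frac{49}{32}}}$

Let $b$ denote the cosine frequency and define $I(b) = \int_{-\infty}^{\infty} 3 e^{- 2 s^{2}} \cos{\left(b s \right)} \, ds$.

Differentiating under the integral sign,
$$I'(b) = \int_{-\infty}^{\infty} - 3 s e^{- 2 s^{2}} \sin{\left(b s \right)} \, ds.$$

Integrate $\int_{-\infty}^{\infty} s \sin(b s)\, e^{- 2 s^{2}}\, ds$ by parts with $u = \sin(b s)$ and $dv = s\, e^{- 2 s^{2}}\, ds$, giving $v = - \frac{e^{- 2 s^{2}}}{4}$. The boundary term vanishes and
$$\int_{-\infty}^{\infty} s \sin(b s)\, e^{- 2 s^{2}}\, ds = \frac{b}{4} \int_{-\infty}^{\infty} \cos(b s)\, e^{- 2 s^{2}}\, ds,$$
so $I'(b) = - \frac{b}{4}\, I(b)$.

This is a separable first-order ODE; solving with the initial condition $I(0) = \int_{-\infty}^{\infty} 3 e^{- 2 s^{2}}\,ds = \frac{3 \sqrt{2} \sqrt{\pi}}{2}$ gives
$$I(b) = \frac{3 \sqrt{2} \sqrt{\pi} e^{- \frac{b^{2}}{8}}}{2}.$$

Setting $b = \frac{7}{2}$:
$$I = \frac{3 \sqrt{2} \sqrt{\pi}}{2 e^{\frac{49}{32}}}.$$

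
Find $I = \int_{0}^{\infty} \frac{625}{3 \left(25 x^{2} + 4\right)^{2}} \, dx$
$\frac{125 \pi}{96}$

Begin with the known result
$$J(a) = \int_{0}^{\infty} \frac{1}{3 \left(a^{2} + x^{2}\right)} \, dx = \frac{\pi}{6 a}.$$

Differentiating under the integral sign with respect to $a$,
$$\frac{dJ}{da} = \int_{0}^{\infty} - \frac{2 a}{3 \left(a^{2} + x^{2}\right)^{2}} \, dx = - \frac{\pi}{6 a^{2}},$$
so $\int_{0}^{\infty} \frac{1}{3 \left(a^{2} + x^{2}\right)^{2}} \, dx = \frac{\pi}{12 a^{3}}$.

Setting $a = \frac{2}{5}$:
$$I = \frac{125 \pi}{96}.$$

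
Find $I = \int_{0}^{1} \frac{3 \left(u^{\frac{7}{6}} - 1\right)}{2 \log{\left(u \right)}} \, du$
$\log{\left(\frac{13 \sqrt{78}}{36} \right)}$

Replace the exponent $\frac{7}{6}$ by a parameter $a$: let $I(a) = \int_{0}^{1} \frac{3 \left(u^{a} - 1\right)}{2 \log{\left(u \right)}} \, du$.

Since $\dfrac{\partial}{\partial a}\,u^{a} = u^{a} \ln u$, the $\ln u$ in the denominator cancels and
$$\frac{dI}{da} = \int_{0}^{1} \frac{3}{2} u^{a} \, du = \frac{3}{2} \left[\frac{u^{a+1}}{a+1}\right]_0^1 = \frac{3}{2 \left(a + 1\right)}.$$

Integrating with respect to $a$ gives $I(a) = \frac{3 \log{\left(a + 1 \right)}}{2} + C$.

At $a = 0$ the integrand is identically $0$, so $I(0) = 0$. The closed form gives $0$, hence $C = 0$.

Setting $a = \frac{7}{6}$:
$$I = \log{\left(\frac{13 \sqrt{78}}{36} \right)}.$$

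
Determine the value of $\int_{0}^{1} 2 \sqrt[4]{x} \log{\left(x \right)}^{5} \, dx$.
$- \frac{196608}{3125}$

Consider the simpler parametrised integral
$$J(a) = \int_{0}^{1} 2 x^{a} \, dx = \frac{2}{a + 1}.$$

Differentiating under the integral sign brings down a factor of $\ln x$:
$$\frac{dJ}{da} = \int_{0}^{1} 2 x^{a} \log{\left(x \right)} \, dx = - \frac{2}{\left(a + 1\right)^{2}}.$$

Repeating $5$ times in total — each differentiation brings down another $\ln x$ — gives
$$\frac{d^{5}J}{da^{5}} = \int_{0}^{1} 2 x^{a} \log{\left(x \right)}^{5} \, dx = - \frac{240}{\left(a + 1\right)^{6}},$$
and the integrand here is exactly the target integrand, so $I = - \frac{240}{\left(a + 1\right)^{6}}$.

Setting $a = \frac{1}{4}$:
$$I = - \frac{196608}{3125}.$$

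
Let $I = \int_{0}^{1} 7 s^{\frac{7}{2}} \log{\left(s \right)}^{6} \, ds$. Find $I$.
$\frac{71680}{531441}$

Begin with the known integral
$$J(a) = \int_{0}^{1} 7 s^{a} \, ds = \frac{7}{a + 1}.$$

Differentiating under the integral sign brings down a factor of $\ln s$:
$$\frac{dJ}{da} = \int_{0}^{1} 7 s^{a} \log{\left(s \right)} \, ds = - \frac{7}{\left(a + 1\right)^{2}}.$$

Repeating $6$ times in total — each differentiation brings down another $\ln s$ — gives
$$\frac{d^{6}J}{da^{6}} = \int_{0}^{1} 7 s^{a} \log{\left(s \right)}^{6} \, ds = \frac{5040}{\left(a + 1\right)^{7}},$$
and the integrand here is exactly the target integrand, so $I = \frac{5040}{\left(a + 1\right)^{7}}$.

Setting $a = \frac{7}{2}$:
$$I = \frac{71680}{531441}.$$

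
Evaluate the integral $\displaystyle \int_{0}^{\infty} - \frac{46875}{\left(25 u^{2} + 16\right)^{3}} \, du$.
$- \frac{28125 \pi}{16384}$

Start from the standard arctangent integral
$$J(a) = \int_{0}^{\infty} - \frac{3}{a^{2} + u^{2}} \, du = - \frac{3 \pi}{2 a}.$$

Differentiating under the integral sign with respect to $a$,
$$\frac{dJ}{da} = \int_{0}^{\infty} \frac{6 a}{\left(a^{2} + u^{2}\right)^{2}} \, du = \frac{3 \pi}{2 a^{2}},$$
so $\int_{0}^{\infty} - \frac{3}{\left(a^{2} + u^{2}\right)^{2}} \, du = - \frac{3 \pi}{4 a^{3}}$.

Repeating — each differentiation of $1/(u^2+a^2)^j$ produces $-2ja/(u^2+a^2)^{j+1}$ — and dividing through by $-2ja$ at each step yields, after $2$ differentiations in total,
$$\int_{0}^{\infty} - \frac{3}{\left(a^{2} + u^{2}\right)^{3}} \, du = - \frac{9 \pi}{16 a^{5}}.$$

Setting $a = \frac{4}{5}$:
$$I = - \frac{28125 \pi}{16384}.$$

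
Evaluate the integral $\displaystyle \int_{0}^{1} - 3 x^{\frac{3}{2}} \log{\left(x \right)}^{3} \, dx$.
$\frac{288}{625}$

Begin with the known integral
$$J(a) = \int_{0}^{1} - 3 x^{a} \, dx = - \frac{3}{a + 1}.$$

Differentiating under the integral sign brings down a factor of $\ln x$:
$$\frac{dJ}{da} = \int_{0}^{1} - 3 x^{a} \log{\left(x \right)} \, dx = \frac{3}{\left(a + 1\right)^{2}}.$$

Repeating $3$ times in total — each differentiation brings down another $\ln x$ — gives
$$\frac{d^{3}J}{da^{3}} = \int_{0}^{1} - 3 x^{a} \log{\left(x \right)}^{3} \, dx = \frac{18}{\left(a + 1\right)^{4}},$$
and the integrand here is exactly the target integrand, so $I = \frac{18}{\left(a + 1\right)^{4}}$.

Setting $a = \frac{3}{2}$:
$$I = \frac{288}{625}.$$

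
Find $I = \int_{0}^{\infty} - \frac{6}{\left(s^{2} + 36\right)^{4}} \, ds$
$- \frac{5 \pi}{1492992}$

Recall the elementary integral
$$J(a) = \int_{0}^{\infty} - \frac{6}{a^{2} + s^{2}} \, ds = - \frac{3 \pi}{a}.$$

Differentiating under the integral sign with respect to $a$,
$$\frac{dJ}{da} = \int_{0}^{\infty} \frac{12 a}{\left(a^{2} + s^{2}\right)^{2}} \, ds = \frac{3 \pi}{a^{2}},$$
so $\int_{0}^{\infty} - \frac{6}{\left(a^{2} + s^{2}\right)^{2}} \, ds = - \frac{3 \pi}{2 a^{3}}$.

Repeating — each differentiation of $1/(s^2+a^2)^j$ produces $-2ja/(s^2+a^2)^{j+1}$ — and dividing through by $-2ja$ at each step yields, after $3$ differentiations in total,
$$\int_{0}^{\infty} - \frac{6}{\left(a^{2} + s^{2}\right)^{4}} \, ds = - \frac{15 \pi}{16 a^{7}}.$$

Setting $a = 6$:
$$I = - \frac{5 \pi}{1492992}.$$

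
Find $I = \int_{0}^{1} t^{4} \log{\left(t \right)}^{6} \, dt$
$\frac{144}{15625}$

Begin with the known integral
$$J(a) = \int_{0}^{1} t^{a} \, dt = \frac{1}{a + 1}.$$

Differentiating under the integral sign brings down a factor of $\ln t$:
$$\frac{dJ}{da} = \int_{0}^{1} t^{a} \log{\left(t \right)} \, dt = - \frac{1}{\left(a + 1\right)^{2}}.$$

Repeating $6$ times in total — each differentiation brings down another $\ln t$ — gives
$$\frac{d^{6}J}{da^{6}} = \int_{0}^{1} t^{a} \log{\left(t \right)}^{6} \, dt = \frac{720}{\left(a + 1\right)^{7}},$$
and the integrand here is exactly the target integrand, so $I = \frac{720}{\left(a + 1\right)^{7}}$.

Setting $a = 4$:
$$I = \frac{144}{15625}.$$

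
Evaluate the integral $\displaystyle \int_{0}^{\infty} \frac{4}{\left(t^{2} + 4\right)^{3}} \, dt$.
$\frac{3 \pi}{128}$

Start from the standard arctangent integral
$$J(a) = \int_{0}^{\infty} \frac{4}{a^{2} + t^{2}} \, dt = \frac{2 \pi}{a}.$$

Differentiating under the integral sign with respect to $a$,
$$\frac{dJ}{da} = \int_{0}^{\infty} - \frac{8 a}{\left(a^{2} + t^{2}\right)^{2}} \, dt = - \frac{2 \pi}{a^{2}},$$
so $\int_{0}^{\infty} \frac{4}{\left(a^{2} + t^{2}\right)^{2}} \, dt = \frac{\pi}{a^{3}}$.

Repeating — each differentiation of $1/(t^2+a^2)^j$ produces $-2ja/(t^2+a^2)^{j+1}$ — and dividing through by $-2ja$ at each step yields, after $2$ differentiations in total,
$$\int_{0}^{\infty} \frac{4}{\left(a^{2} + t^{2}\right)^{3}} \, dt = \frac{3 \pi}{4 a^{5}}.$$

Setting $a = 2$:
$$I = \frac{3 \pi}{128}.$$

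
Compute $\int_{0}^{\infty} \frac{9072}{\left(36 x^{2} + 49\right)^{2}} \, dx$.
$\frac{54 \pi}{49}$

Start from the standard arctangent integral
$$J(a) = \int_{0}^{\infty} \frac{7}{a^{2} + x^{2}} \, dx = \frac{7 \pi}{2 a}.$$

Differentiating under the integral sign with respect to $a$,
$$\frac{dJ}{da} = \int_{0}^{\infty} - \frac{14 a}{\left(a^{2} + x^{2}\right)^{2}} \, dx = - \frac{7 \pi}{2 a^{2}},$$
so $\int_{0}^{\infty} \frac{7}{\left(a^{2} + x^{2}\right)^{2}} \, dx = \frac{7 \pi}{4 a^{3}}$.

Setting $a = \frac{7}{6}$:
$$I = \frac{54 \pi}{49}.$$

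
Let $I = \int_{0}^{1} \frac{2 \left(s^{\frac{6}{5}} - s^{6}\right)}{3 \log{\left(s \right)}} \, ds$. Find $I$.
$\log{\left(\frac{11^{\frac{2}{3}} \sqrt[3]{35}}{35} \right)}$

Introduce a parameter $a$ in the exponent: let $I(a) = \int_{0}^{1} \frac{2 \left(s^{\frac{6}{5}} - s^{a}\right)}{3 \log{\left(s \right)}} \, ds$.

Since $\dfrac{\partial}{\partial a}\,s^{a} = s^{a} \ln s$, the $\ln s$ in the denominator cancels and
$$\frac{dI}{da} = \int_{0}^{1} - \frac{2}{3} s^{a} \, ds = - \frac{2}{3} \left[\frac{s^{a+1}}{a+1}\right]_0^1 = - \frac{2}{3 a + 3}.$$

Integrating with respect to $a$ gives $I(a) = - \frac{2 \log{\left(a + 1 \right)}}{3} - \frac{2 \log{\left(5 \right)}}{3} + \frac{2 \log{\left(11 \right)}}{3} + C$.

At $a = \frac{6}{5}$ the integrand is identically $0$, so $I(\frac{6}{5}) = 0$. The closed form gives $0$, hence $C = 0$.

Setting $a = 6$:
$$I = \log{\left(\frac{11^{\frac{2}{3}} \sqrt[3]{35}}{35} \right)}.$$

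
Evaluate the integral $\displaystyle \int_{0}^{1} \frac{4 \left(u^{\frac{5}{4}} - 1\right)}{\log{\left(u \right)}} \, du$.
$\log{\left(\frac{6561}{256} \right)}$

Introduce a parameter $a$ in the exponent: let $I(a) = \int_{0}^{1} \frac{4 \left(u^{a} - 1\right)}{\log{\left(u \right)}} \, du$.

Since $\dfrac{\partial}{\partial a}\,u^{a} = u^{a} \ln u$, the $\ln u$ in the denominator cancels and
$$\frac{dI}{da} = \int_{0}^{1} 4 u^{a} \, du = 4 \left[\frac{u^{a+1}}{a+1}\right]_0^1 = \frac{4}{a + 1}.$$

Integrating with respect to $a$ gives $I(a) = 4 \log{\left(a + 1 \right)} + C$.

At $a = 0$ the integrand is identically $0$, so $I(0) = 0$. The closed form gives $0$, hence $C = 0$.

Setting $a = \frac{5}{4}$:
$$I = \log{\left(\frac{6561}{256} \right)}.$$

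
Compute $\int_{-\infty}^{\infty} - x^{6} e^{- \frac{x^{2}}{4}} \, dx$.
$- 240 \sqrt{\pi}$

Start from the elementary integral
$$J(a) = \int_{-\infty}^{\infty} - e^{- a x^{2}} \, dx = - \frac{\sqrt{\pi}}{\sqrt{a}}.$$

Differentiating under the integral sign brings down a factor of $(-x^2)$:
$$\frac{dJ}{da} = \int_{-\infty}^{\infty} x^{2} e^{- a x^{2}} \, dx = \frac{\sqrt{\pi}}{2 a^{\frac{3}{2}}}.$$

Repeating $3$ times in total — each differentiation brings down another $(-x^2)$ — gives
$$\frac{d^{3}J}{da^{3}} = \int_{-\infty}^{\infty} x^{6} e^{- a x^{2}} \, dx = \frac{15 \sqrt{\pi}}{8 a^{\frac{7}{2}}},$$
and the integrand here is $(-1)^{3}$ times the target integrand, so $I = (-1)^{3}\,\frac{d^{3}J}{da^{3}} = - \frac{15 \sqrt{\pi}}{8 a^{\frac{7}{2}}}$.

Setting $a = \frac{1}{4}$:
$$I = - 240 \sqrt{\pi}.$$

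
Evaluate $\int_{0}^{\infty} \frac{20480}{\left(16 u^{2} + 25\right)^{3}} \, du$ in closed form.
$\frac{192 \pi}{625}$

Begin with the known result
$$J(a) = \int_{0}^{\infty} \frac{5}{a^{2} + u^{2}} \, du = \frac{5 \pi}{2 a}.$$

Differentiating under the integral sign with respect to $a$,
$$\frac{dJ}{da} = \int_{0}^{\infty} - \frac{10 a}{\left(a^{2} + u^{2}\right)^{2}} \, du = - \frac{5 \pi}{2 a^{2}},$$
so $\int_{0}^{\infty} \frac{5}{\left(a^{2} + u^{2}\right)^{2}} \, du = \frac{5 \pi}{4 a^{3}}$.

Repeating — each differentiation of $1/(u^2+a^2)^j$ produces $-2ja/(u^2+a^2)^{j+1}$ — and dividing through by $-2ja$ at each step yields, after $2$ differentiations in total,
$$\int_{0}^{\infty} \frac{5}{\left(a^{2} + u^{2}\right)^{3}} \, du = \frac{15 \pi}{16 a^{5}}.$$

Setting $a = \frac{5}{4}$:
$$I = \frac{192 \pi}{625}.$$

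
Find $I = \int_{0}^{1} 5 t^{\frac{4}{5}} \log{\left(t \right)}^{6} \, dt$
$\frac{31250000}{531441}$

Consider the simpler parametrised integral
$$J(a) = \int_{0}^{1} 5 t^{a} \, dt = \frac{5}{a + 1}.$$

Differentiating under the integral sign brings down a factor of $\ln t$:
$$\frac{dJ}{da} = \int_{0}^{1} 5 t^{a} \log{\left(t \right)} \, dt = - \frac{5}{\left(a + 1\right)^{2}}.$$

Repeating $6$ times in total — each differentiation brings down another $\ln t$ — gives
$$\frac{d^{6}J}{da^{6}} = \int_{0}^{1} 5 t^{a} \log{\left(t \right)}^{6} \, dt = \frac{3600}{\left(a + 1\right)^{7}},$$
and the integrand here is exactly the target integrand, so $I = \frac{3600}{\left(a + 1\right)^{7}}$.

Setting $a = \frac{4}{5}$:
$$I = \frac{31250000}{531441}.$$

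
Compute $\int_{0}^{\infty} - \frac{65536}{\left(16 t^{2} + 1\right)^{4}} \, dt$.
$- 2560 \pi$

Begin with the known result
$$J(a) = \int_{0}^{\infty} - \frac{1}{a^{2} + t^{2}} \, dt = - \frac{\pi}{2 a}.$$

Differentiating under the integral sign with respect to $a$,
$$\frac{dJ}{da} = \int_{0}^{\infty} \frac{2 a}{\left(a^{2} + t^{2}\right)^{2}} \, dt = \frac{\pi}{2 a^{2}},$$
so $\int_{0}^{\infty} - \frac{1}{\left(a^{2} + t^{2}\right)^{2}} \, dt = - \frac{\pi}{4 a^{3}}$.

Repeating — each differentiation of $1/(t^2+a^2)^j$ produces $-2ja/(t^2+a^2)^{j+1}$ — and dividing through by $-2ja$ at each step yields, after $3$ differentiations in total,
$$\int_{0}^{\infty} - \frac{1}{\left(a^{2} + t^{2}\right)^{4}} \, dt = - \frac{5 \pi}{32 a^{7}}.$$

Setting $a = \frac{1}{4}$:
$$I = - 2560 \pi.$$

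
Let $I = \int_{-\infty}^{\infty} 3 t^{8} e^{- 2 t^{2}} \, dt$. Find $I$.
$\frac{315 \sqrt{2} \sqrt{\pi}}{512}$

Consider the simpler parametrised integral
$$J(a) = \int_{-\infty}^{\infty} 3 e^{- a t^{2}} \, dt = \frac{3 \sqrt{\pi}}{\sqrt{a}}.$$

Differentiating under the integral sign brings down a factor of $(-t^2)$:
$$\frac{dJ}{da} = \int_{-\infty}^{\infty} - 3 t^{2} e^{- a t^{2}} \, dt = - \frac{3 \sqrt{\pi}}{2 a^{\frac{3}{2}}}.$$

Repeating $4$ times in total — each differentiation brings down another $(-t^2)$ — gives
$$\frac{d^{4}J}{da^{4}} = \int_{-\infty}^{\infty} 3 t^{8} e^{- a t^{2}} \, dt = \frac{315 \sqrt{\pi}}{16 a^{\frac{9}{2}}},$$
and the integrand here is exactly the target integrand, so $I = \frac{315 \sqrt{\pi}}{16 a^{\frac{9}{2}}}$.

Setting $a = 2$:
$$I = \frac{315 \sqrt{2} \sqrt{\pi}}{512}.$$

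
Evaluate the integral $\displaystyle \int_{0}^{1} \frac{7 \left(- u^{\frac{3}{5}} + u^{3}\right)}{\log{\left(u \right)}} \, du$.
$- \log{\left(\frac{128}{78125} \right)}$

Replace the exponent $\frac{3}{5}$ by a parameter $a$: let $I(a) = \int_{0}^{1} \frac{7 \left(u^{3} - u^{a}\right)}{\log{\left(u \right)}} \, du$.

Since $\dfrac{\partial}{\partial a}\,u^{a} = u^{a} \ln u$, the $\ln u$ in the denominator cancels and
$$\frac{dI}{da} = \int_{0}^{1} -7 u^{a} \, du = -7 \left[\frac{u^{a+1}}{a+1}\right]_0^1 = - \frac{7}{a + 1}.$$

Integrating with respect to $a$ gives $I(a) = - \log{\left(\frac{\left(a + 1\right)^{7}}{16384} \right)} + C$.

At $a = 3$ the integrand is identically $0$, so $I(3) = 0$. The closed form gives $0$, hence $C = 0$.

Setting $a = \frac{3}{5}$:
$$I = - \log{\left(\frac{128}{78125} \right)}.$$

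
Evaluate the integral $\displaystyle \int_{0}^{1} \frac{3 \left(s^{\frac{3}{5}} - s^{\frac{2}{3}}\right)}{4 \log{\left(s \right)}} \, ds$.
$\log{\left(\frac{4 \sqrt[4]{2} \cdot 3^{\frac{3}{4}} \sqrt{5}}{25} \right)}$

Replace the exponent $\frac{2}{3}$ by a parameter $a$: let $I(a) = \int_{0}^{1} \frac{3 \left(s^{\frac{3}{5}} - s^{a}\right)}{4 \log{\left(s \right)}} \, ds$.

Since $\dfrac{\partial}{\partial a}\,s^{a} = s^{a} \ln s$, the $\ln s$ in the denominator cancels and
$$\frac{dI}{da} = \int_{0}^{1} - \frac{3}{4} s^{a} \, ds = - \frac{3}{4} \left[\frac{s^{a+1}}{a+1}\right]_0^1 = - \frac{3}{4 a + 4}.$$

Integrating with respect to $a$ gives $I(a) = - \log{\left(\frac{10^{\frac{3}{4}} \left(a + 1\right)^{\frac{3}{4}}}{8} \right)} + C$.

At $a = \frac{3}{5}$ the integrand is identically $0$, so $I(\frac{3}{5}) = 0$. The closed form gives $0$, hence $C = 0$.

Setting $a = \frac{2}{3}$:
$$I = \log{\left(\frac{4 \sqrt[4]{2} \cdot 3^{\frac{3}{4}} \sqrt{5}}{25} \right)}.$$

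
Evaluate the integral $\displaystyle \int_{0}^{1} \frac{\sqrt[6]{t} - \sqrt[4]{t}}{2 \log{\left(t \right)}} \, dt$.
$\log{\left(\frac{\sqrt{210}}{15} \right)}$

Introduce a parameter $a$ in the exponent: let $I(a) = \int_{0}^{1} \frac{\sqrt[6]{t} - t^{a}}{2 \log{\left(t \right)}} \, dt$.

Since $\dfrac{\partial}{\partial a}\,t^{a} = t^{a} \ln t$, the $\ln t$ in the denominator cancels and
$$\frac{dI}{da} = \int_{0}^{1} - \frac{1}{2} t^{a} \, dt = - \frac{1}{2} \left[\frac{t^{a+1}}{a+1}\right]_0^1 = - \frac{1}{2 a + 2}.$$

Integrating with respect to $a$ gives $I(a) = - \frac{\log{\left(a + 1 \right)}}{2} - \frac{\log{\left(6 \right)}}{2} + \frac{\log{\left(7 \right)}}{2} + C$.

At $a = \frac{1}{6}$ the integrand is identically $0$, so $I(\frac{1}{6}) = 0$. The closed form gives $0$, hence $C = 0$.

Setting $a = \frac{1}{4}$:
$$I = \log{\left(\frac{\sqrt{210}}{15} \right)}.$$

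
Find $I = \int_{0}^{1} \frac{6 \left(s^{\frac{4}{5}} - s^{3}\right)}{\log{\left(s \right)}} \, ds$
$\log{\left(\frac{531441}{64000000} \right)}$

Introduce a parameter $a$ in the exponent: let $I(a) = \int_{0}^{1} \frac{6 \left(- s^{3} + s^{a}\right)}{\log{\left(s \right)}} \, ds$.

Since $\dfrac{\partial}{\partial a}\,s^{a} = s^{a} \ln s$, the $\ln s$ in the denominator cancels and
$$\frac{dI}{da} = \int_{0}^{1} 6 s^{a} \, ds = 6 \left[\frac{s^{a+1}}{a+1}\right]_0^1 = \frac{6}{a + 1}.$$

Integrating with respect to $a$ gives $I(a) = \log{\left(\frac{\left(a + 1\right)^{6}}{4096} \right)} + C$.

At $a = 3$ the integrand is identically $0$, so $I(3) = 0$. The closed form gives $0$, hence $C = 0$.

Setting $a = \frac{4}{5}$:
$$I = \log{\left(\frac{531441}{64000000} \right)}.$$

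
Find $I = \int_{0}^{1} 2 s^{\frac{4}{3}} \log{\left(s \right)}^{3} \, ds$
$- \frac{972}{2401}$

Consider the simpler parametrised integral
$$J(a) = \int_{0}^{1} 2 s^{a} \, ds = \frac{2}{a + 1}.$$

Differentiating under the integral sign brings down a factor of $\ln s$:
$$\frac{dJ}{da} = \int_{0}^{1} 2 s^{a} \log{\left(s \right)} \, ds = - \frac{2}{\left(a + 1\right)^{2}}.$$

Repeating $3$ times in total — each differentiation brings down another $\ln s$ — gives
$$\frac{d^{3}J}{da^{3}} = \int_{0}^{1} 2 s^{a} \log{\left(s \right)}^{3} \, ds = - \frac{12}{\left(a + 1\right)^{4}},$$
and the integrand here is exactly the target integrand, so $I = - \frac{12}{\left(a + 1\right)^{4}}$.

Setting $a = \frac{4}{3}$:
$$I = - \frac{972}{2401}.$$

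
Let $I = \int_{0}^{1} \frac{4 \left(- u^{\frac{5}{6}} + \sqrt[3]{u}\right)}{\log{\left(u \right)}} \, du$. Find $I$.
$- \log{\left(\frac{14641}{4096} \right)}$

Replace the exponent $\frac{5}{6}$ by a parameter $a$: let $I(a) = \int_{0}^{1} \frac{4 \left(\sqrt[3]{u} - u^{a}\right)}{\log{\left(u \right)}} \, du$.

Since $\dfrac{\partial}{\partial a}\,u^{a} = u^{a} \ln u$, the $\ln u$ in the denominator cancels and
$$\frac{dI}{da} = \int_{0}^{1} -4 u^{a} \, du = -4 \left[\frac{u^{a+1}}{a+1}\right]_0^1 = - \frac{4}{a + 1}.$$

Integrating with respect to $a$ gives $I(a) = - \log{\left(\frac{81 \left(a + 1\right)^{4}}{256} \right)} + C$.

At $a = \frac{1}{3}$ the integrand is identically $0$, so $I(\frac{1}{3}) = 0$. The closed form gives $0$, hence $C = 0$.

Setting $a = \frac{5}{6}$:
$$I = - \log{\left(\frac{14641}{4096} \right)}.$$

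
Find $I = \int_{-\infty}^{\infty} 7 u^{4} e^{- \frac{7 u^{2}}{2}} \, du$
$\frac{3 \sqrt{14} \sqrt{\pi}}{49}$

Begin with the known integral
$$J(a) = \int_{-\infty}^{\infty} 7 e^{- a u^{2}} \, du = \frac{7 \sqrt{\pi}}{\sqrt{a}}.$$

Differentiating under the integral sign brings down a factor of $(-u^2)$:
$$\frac{dJ}{da} = \int_{-\infty}^{\infty} - 7 u^{2} e^{- a u^{2}} \, du = - \frac{7 \sqrt{\pi}}{2 a^{\frac{3}{2}}}.$$

Repeating twice in total — each differentiation brings down another $(-u^2)$ — gives
$$\frac{d^{2}J}{da^{2}} = \int_{-\infty}^{\infty} 7 u^{4} e^{- a u^{2}} \, du = \frac{21 \sqrt{\pi}}{4 a^{\frac{5}{2}}},$$
and the integrand here is exactly the target integrand, so $I = \frac{21 \sqrt{\pi}}{4 a^{\frac{5}{2}}}$.

Setting $a = \frac{7}{2}$:
$$I = \frac{3 \sqrt{14} \sqrt{\pi}}{49}.$$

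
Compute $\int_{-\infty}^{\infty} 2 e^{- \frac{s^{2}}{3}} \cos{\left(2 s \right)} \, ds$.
$\frac{2 \sqrt{3} \sqrt{\pi}}{e^{3}}$

Treat the cosine frequency as a parameter and define $I(b) = \int_{-\infty}^{\infty} 2 e^{- \frac{s^{2}}{3}} \cos{\left(b s \right)} \, ds$.

Differentiating under the integral sign,
$$I'(b) = \int_{-\infty}^{\infty} - 2 s e^{- \frac{s^{2}}{3}} \sin{\left(b s \right)} \, ds.$$

Integrate $\int_{-\infty}^{\infty} s \sin(b s)\, e^{- \frac{s^{2}}{3}}\, ds$ by parts with $u = \sin(b s)$ and $dv = s\, e^{- \frac{s^{2}}{3}}\, ds$, giving $v = - \frac{3 e^{- \frac{s^{2}}{3}}}{2}$. The boundary term vanishes and
$$\int_{-\infty}^{\infty} s \sin(b s)\, e^{- \frac{s^{2}}{3}}\, ds = \frac{3 b}{2} \int_{-\infty}^{\infty} \cos(b s)\, e^{- \frac{s^{2}}{3}}\, ds,$$
so $I'(b) = - \frac{3 b}{2}\, I(b)$.

This is a separable first-order ODE; solving with the initial condition $I(0) = \int_{-\infty}^{\infty} 2 e^{- \frac{s^{2}}{3}}\,ds = 2 \sqrt{3} \sqrt{\pi}$ gives
$$I(b) = 2 \sqrt{3} \sqrt{\pi} e^{- \frac{3 b^{2}}{4}}.$$

Setting $b = 2$:
$$I = \frac{2 \sqrt{3} \sqrt{\pi}}{e^{3}}.$$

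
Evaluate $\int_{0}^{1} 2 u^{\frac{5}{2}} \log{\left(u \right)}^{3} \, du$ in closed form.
$- \frac{192}{2401}$

Start from the elementary integral
$$J(a) = \int_{0}^{1} 2 u^{a} \, du = \frac{2}{a + 1}.$$

Differentiating under the integral sign brings down a factor of $\ln u$:
$$\frac{dJ}{da} = \int_{0}^{1} 2 u^{a} \log{\left(u \right)} \, du = - \frac{2}{\left(a + 1\right)^{2}}.$$

Repeating $3$ times in total — each differentiation brings down another $\ln u$ — gives
$$\frac{d^{3}J}{da^{3}} = \int_{0}^{1} 2 u^{a} \log{\left(u \right)}^{3} \, du = - \frac{12}{\left(a + 1\right)^{4}},$$
and the integrand here is exactly the target integrand, so $I = - \frac{12}{\left(a + 1\right)^{4}}$.

Setting $a = \frac{5}{2}$:
$$I = - \frac{192}{2401}.$$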